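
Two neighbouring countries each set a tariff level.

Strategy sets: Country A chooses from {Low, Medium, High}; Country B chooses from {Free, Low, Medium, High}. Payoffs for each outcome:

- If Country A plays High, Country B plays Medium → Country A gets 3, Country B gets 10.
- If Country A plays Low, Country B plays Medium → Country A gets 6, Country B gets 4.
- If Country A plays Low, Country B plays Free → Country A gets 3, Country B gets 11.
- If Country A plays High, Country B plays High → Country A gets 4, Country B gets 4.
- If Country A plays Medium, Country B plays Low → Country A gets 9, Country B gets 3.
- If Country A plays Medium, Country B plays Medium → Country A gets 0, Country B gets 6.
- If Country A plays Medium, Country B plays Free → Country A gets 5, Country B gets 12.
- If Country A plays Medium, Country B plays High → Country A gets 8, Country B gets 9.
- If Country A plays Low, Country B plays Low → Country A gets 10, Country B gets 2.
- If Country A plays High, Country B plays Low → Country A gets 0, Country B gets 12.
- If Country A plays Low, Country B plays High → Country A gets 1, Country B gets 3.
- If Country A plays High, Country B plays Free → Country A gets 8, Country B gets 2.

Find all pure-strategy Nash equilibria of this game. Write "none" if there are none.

Country A against Free: payoffs 3, 5, 8 → best response High.
Country A against Low: payoffs 10, 9, 0 → best response Low.
Country A against Medium: payoffs 6, 0, 3 → best response Low.
Country A against High: payoffs 1, 8, 4 → best response Medium.
Country B against Low: payoffs 11, 2, 4, 3 → best response Free.
Country B against Medium: payoffs 12, 3, 6, 9 → best response Free.
Country B against High: payoffs 2, 12, 10, 4 → best response Low.
No profile is a mutual best response for all players.

No pure-strategy Nash equilibrium.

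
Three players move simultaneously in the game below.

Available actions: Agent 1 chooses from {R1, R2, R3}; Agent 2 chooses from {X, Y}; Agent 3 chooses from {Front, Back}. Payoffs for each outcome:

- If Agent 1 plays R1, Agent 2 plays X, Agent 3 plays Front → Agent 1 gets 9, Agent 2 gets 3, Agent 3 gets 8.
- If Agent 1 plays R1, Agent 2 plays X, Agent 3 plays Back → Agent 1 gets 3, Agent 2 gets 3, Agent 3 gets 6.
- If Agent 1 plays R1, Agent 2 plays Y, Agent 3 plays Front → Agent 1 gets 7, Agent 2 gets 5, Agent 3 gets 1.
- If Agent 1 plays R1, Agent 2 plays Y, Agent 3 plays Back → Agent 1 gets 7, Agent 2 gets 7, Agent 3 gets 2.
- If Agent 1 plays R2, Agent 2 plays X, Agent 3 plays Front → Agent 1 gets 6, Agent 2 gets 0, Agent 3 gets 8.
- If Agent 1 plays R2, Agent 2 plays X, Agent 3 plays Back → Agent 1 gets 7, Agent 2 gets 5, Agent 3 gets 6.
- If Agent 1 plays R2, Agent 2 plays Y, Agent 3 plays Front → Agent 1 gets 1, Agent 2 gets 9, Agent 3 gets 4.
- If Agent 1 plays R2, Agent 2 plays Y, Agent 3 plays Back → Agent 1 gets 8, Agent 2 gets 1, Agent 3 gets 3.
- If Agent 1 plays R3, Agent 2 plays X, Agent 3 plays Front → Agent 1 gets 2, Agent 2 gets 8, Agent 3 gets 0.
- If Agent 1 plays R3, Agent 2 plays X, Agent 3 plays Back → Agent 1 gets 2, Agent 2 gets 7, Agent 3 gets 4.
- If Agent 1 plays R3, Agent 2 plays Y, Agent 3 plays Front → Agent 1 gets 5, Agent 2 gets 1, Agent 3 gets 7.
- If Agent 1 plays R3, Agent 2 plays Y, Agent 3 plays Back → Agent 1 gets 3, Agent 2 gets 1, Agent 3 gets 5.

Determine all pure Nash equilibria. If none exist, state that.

No pure-strategy Nash equilibrium.

(R1, X, Front): Agent 2 can switch to Y (3 → 5). Not NE.
(R1, X, Back): Agent 1 can switch to R2 (3 → 7). Not NE.
(R1, Y, Front): Agent 3 can switch to Back (1 → 2). Not NE.
(R1, Y, Back): Agent 1 can switch to R2 (7 → 8). Not NE.
(R2, X, Front): Agent 1 can switch to R1 (6 → 9). Not NE.
(R2, X, Back): Agent 3 can switch to Front (6 → 8). Not NE.
(The remaining 6 profiles each have a profitable deviation by the same check.)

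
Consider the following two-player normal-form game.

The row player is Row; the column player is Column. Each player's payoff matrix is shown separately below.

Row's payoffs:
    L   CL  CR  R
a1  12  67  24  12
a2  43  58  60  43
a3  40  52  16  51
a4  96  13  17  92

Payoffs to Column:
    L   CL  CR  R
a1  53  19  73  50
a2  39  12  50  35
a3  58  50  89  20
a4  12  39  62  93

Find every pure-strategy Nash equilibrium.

Row against L: payoffs 12, 43, 40, 96 → best response a4.
Row against CL: payoffs 67, 58, 52, 13 → best response a1.
Row against CR: payoffs 24, 60, 16, 17 → best response a2.
Row against R: payoffs 12, 43, 51, 92 → best response a4.
Column against a1: payoffs 53, 19, 73, 50 → best response CR.
Column against a2: payoffs 39, 12, 50, 35 → best response CR.
Column against a3: payoffs 58, 50, 89, 20 → best response CR.
Column against a4: payoffs 12, 39, 62, 93 → best response R.
Mutual best responses: (a2, CR); (a4, R).

The pure Nash equilibria are (a2, CR), (a4, R).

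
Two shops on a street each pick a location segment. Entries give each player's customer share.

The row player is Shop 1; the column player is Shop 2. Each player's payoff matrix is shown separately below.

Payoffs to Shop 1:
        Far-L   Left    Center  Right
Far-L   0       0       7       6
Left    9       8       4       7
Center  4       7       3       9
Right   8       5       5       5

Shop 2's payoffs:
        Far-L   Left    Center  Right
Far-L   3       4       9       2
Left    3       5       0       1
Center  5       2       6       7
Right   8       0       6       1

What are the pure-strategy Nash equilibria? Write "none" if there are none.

The pure Nash equilibria are (Far-L, Center), (Left, Left), (Center, Right).

Shop 1 against Far-L: payoffs 0, 9, 4, 8 → best response Left.
Shop 1 against Left: payoffs 0, 8, 7, 5 → best response Left.
Shop 1 against Center: payoffs 7, 4, 3, 5 → best response Far-L.
Shop 1 against Right: payoffs 6, 7, 9, 5 → best response Center.
Shop 2 against Far-L: payoffs 3, 4, 9, 2 → best response Center.
Shop 2 against Left: payoffs 3, 5, 0, 1 → best response Left.
Shop 2 against Center: payoffs 5, 2, 6, 7 → best response Right.
Shop 2 against Right: payoffs 8, 0, 6, 1 → best response Far-L.
Mutual best responses: (Far-L, Center); (Left, Left); (Center, Right).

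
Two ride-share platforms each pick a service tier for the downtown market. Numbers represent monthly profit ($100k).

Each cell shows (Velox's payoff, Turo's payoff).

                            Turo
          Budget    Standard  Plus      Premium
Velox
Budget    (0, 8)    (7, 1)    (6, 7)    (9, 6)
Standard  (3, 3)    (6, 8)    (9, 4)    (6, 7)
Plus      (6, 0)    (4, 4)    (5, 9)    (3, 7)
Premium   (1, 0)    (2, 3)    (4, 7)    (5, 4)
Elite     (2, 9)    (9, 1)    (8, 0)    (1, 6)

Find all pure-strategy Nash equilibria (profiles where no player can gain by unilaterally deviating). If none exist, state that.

No pure-strategy Nash equilibrium.

Check each profile: it is a Nash equilibrium iff no player can strictly gain by switching unilaterally.
(Budget, Budget): Velox can switch to Standard (0 → 3). Not NE.
(Budget, Standard): Velox can switch to Elite (7 → 9). Not NE.
(Budget, Plus): Velox can switch to Standard (6 → 9). Not NE.
(Budget, Premium): Turo can switch to Budget (6 → 8). Not NE.
(Standard, Budget): Velox can switch to Plus (3 → 6). Not NE.
(Standard, Standard): Velox can switch to Budget (6 → 7). Not NE.
(Standard, Plus): Turo can switch to Standard (4 → 8). Not NE.
(Standard, Premium): Velox can switch to Budget (6 → 9). Not NE.
(The remaining 12 profiles each have a profitable deviation by the same check.)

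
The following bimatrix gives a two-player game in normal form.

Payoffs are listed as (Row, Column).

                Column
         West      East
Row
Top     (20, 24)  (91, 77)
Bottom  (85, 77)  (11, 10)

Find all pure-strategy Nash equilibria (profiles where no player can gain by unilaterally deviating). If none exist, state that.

Mark each player's best response to every combination of opponents' strategies; a profile where every player is best-responding is a pure Nash equilibrium.
Row against West: payoffs 20, 85 → best response Bottom.
Row against East: payoffs 91, 11 → best response Top.
Column against Top: payoffs 24, 77 → best response East.
Column against Bottom: payoffs 77, 10 → best response West.
Mutual best responses: (Top, East); (Bottom, West).

Pure-strategy Nash equilibria: (Top, East) and (Bottom, West)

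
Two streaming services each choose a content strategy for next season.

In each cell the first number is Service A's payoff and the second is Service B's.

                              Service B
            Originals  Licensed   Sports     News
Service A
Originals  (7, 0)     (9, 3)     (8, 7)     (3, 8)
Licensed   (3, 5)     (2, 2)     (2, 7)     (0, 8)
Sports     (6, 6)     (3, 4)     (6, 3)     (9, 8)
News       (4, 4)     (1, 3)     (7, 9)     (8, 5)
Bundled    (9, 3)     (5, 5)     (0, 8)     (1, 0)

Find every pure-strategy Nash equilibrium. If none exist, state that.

(Sports, News)

(Originals, Originals): Service A can switch to Bundled (7 → 9). Not NE.
(Originals, Licensed): Service B can switch to Sports (3 → 7). Not NE.
(Originals, Sports): Service B can switch to News (7 → 8). Not NE.
(Originals, News): Service A can switch to Sports (3 → 9). Not NE.
(Licensed, Originals): Service A can switch to Originals (3 → 7). Not NE.
(Licensed, Licensed): Service A can switch to Originals (2 → 9). Not NE.
(Sports, News): Service A gets 9, best alternative 8; Service B gets 8, best alternative 6. No profitable deviation — NE.
(The remaining 13 profiles each have a profitable deviation by the same check.)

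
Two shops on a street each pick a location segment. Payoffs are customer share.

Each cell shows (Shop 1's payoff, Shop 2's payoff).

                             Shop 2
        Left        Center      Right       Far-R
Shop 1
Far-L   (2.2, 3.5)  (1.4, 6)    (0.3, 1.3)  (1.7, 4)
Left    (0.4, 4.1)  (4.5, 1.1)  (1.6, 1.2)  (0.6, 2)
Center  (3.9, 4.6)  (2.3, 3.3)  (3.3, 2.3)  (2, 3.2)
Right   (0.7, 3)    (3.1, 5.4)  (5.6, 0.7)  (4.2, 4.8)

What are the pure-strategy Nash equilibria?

(Center, Left)

Mark each player's best response to every combination of opponents' strategies; a profile where every player is best-responding is a pure Nash equilibrium.
Shop 1 against Left: payoffs 2.2, 0.4, 3.9, 0.7 → best response Center.
Shop 1 against Center: payoffs 1.4, 4.5, 2.3, 3.1 → best response Left.
Shop 1 against Right: payoffs 0.3, 1.6, 3.3, 5.6 → best response Right.
Shop 1 against Far-R: payoffs 1.7, 0.6, 2, 4.2 → best response Right.
Shop 2 against Far-L: payoffs 3.5, 6, 1.3, 4 → best response Center.
Shop 2 against Left: payoffs 4.1, 1.1, 1.2, 2 → best response Left.
Shop 2 against Center: payoffs 4.6, 3.3, 2.3, 3.2 → best response Left.
Shop 2 against Right: payoffs 3, 5.4, 0.7, 4.8 → best response Center.
Mutual best responses: (Center, Left).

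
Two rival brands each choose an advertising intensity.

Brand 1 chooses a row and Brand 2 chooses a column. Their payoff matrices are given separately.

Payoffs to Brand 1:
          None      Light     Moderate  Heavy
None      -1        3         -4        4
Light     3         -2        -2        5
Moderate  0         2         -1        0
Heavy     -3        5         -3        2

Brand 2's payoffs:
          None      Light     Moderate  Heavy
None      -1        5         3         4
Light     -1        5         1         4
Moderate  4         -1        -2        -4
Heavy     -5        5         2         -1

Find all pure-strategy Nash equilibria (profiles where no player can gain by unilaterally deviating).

For each player, find the best response to each opponent profile; mutual best responses are the pure NE.
Brand 1 against None: payoffs -1, 3, 0, -3 → best response Light.
Brand 1 against Light: payoffs 3, -2, 2, 5 → best response Heavy.
Brand 1 against Moderate: payoffs -4, -2, -1, -3 → best response Moderate.
Brand 1 against Heavy: payoffs 4, 5, 0, 2 → best response Light.
Brand 2 against None: payoffs -1, 5, 3, 4 → best response Light.
Brand 2 against Light: payoffs -1, 5, 1, 4 → best response Light.
Brand 2 against Moderate: payoffs 4, -1, -2, -4 → best response None.
Brand 2 against Heavy: payoffs -5, 5, 2, -1 → best response Light.
Mutual best responses: (Heavy, Light).

(Heavy, Light)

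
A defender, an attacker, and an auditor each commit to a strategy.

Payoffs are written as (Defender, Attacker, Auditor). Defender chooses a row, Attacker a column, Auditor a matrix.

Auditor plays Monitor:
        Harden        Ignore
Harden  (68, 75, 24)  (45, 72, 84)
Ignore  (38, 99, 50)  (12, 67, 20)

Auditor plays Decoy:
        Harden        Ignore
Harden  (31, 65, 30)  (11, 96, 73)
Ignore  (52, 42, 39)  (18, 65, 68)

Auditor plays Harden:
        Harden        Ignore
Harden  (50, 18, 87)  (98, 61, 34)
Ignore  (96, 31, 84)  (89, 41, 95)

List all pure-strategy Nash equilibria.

No pure-strategy Nash equilibrium.

For each strategy profile, look for a profitable unilateral deviation.
(Harden, Harden, Monitor): Auditor can switch to Decoy (24 → 30). Not NE.
(Harden, Harden, Decoy): Defender can switch to Ignore (31 → 52). Not NE.
(Harden, Harden, Harden): Defender can switch to Ignore (50 → 96). Not NE.
(Harden, Ignore, Monitor): Attacker can switch to Harden (72 → 75). Not NE.
(Harden, Ignore, Decoy): Defender can switch to Ignore (11 → 18). Not NE.
(Harden, Ignore, Harden): Auditor can switch to Monitor (34 → 84). Not NE.
(Ignore, Harden, Monitor): Defender can switch to Harden (38 → 68). Not NE.
(Ignore, Harden, Decoy): Attacker can switch to Ignore (42 → 65). Not NE.
(The remaining 4 profiles each have a profitable deviation by the same check.)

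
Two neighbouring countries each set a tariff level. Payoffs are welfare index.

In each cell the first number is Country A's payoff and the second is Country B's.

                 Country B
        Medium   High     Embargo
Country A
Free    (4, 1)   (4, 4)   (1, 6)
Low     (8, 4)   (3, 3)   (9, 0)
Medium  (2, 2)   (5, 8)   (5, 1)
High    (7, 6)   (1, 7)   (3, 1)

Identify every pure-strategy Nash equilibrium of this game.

Check each profile: it is a Nash equilibrium iff no player can strictly gain by switching unilaterally.
(Free, Medium): Country A can switch to Low (4 → 8). Not NE.
(Free, High): Country A can switch to Medium (4 → 5). Not NE.
(Free, Embargo): Country A can switch to Low (1 → 9). Not NE.
(Low, Medium): Country A gets 8, best alternative 7; Country B gets 4, best alternative 3. No profitable deviation — NE.
(Low, High): Country A can switch to Free (3 → 4). Not NE.
(Low, Embargo): Country B can switch to Medium (0 → 4). Not NE.
(Medium, Medium): Country A can switch to Free (2 → 4). Not NE.
(Medium, High): Country A gets 5, best alternative 4; Country B gets 8, best alternative 2. No profitable deviation — NE.
(Medium, Embargo): Country A can switch to Low (5 → 9). Not NE.
(High, Medium): Country A can switch to Low (7 → 8). Not NE.
(High, High): Country A can switch to Free (1 → 4). Not NE.
(High, Embargo): Country A can switch to Low (3 → 9). Not NE.

(Low, Medium) and (Medium, High)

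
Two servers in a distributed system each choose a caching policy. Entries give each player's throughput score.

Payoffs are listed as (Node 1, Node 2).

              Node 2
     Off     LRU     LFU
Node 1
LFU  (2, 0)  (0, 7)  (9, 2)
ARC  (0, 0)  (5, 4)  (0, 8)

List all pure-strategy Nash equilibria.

none

Node 1 against Off: payoffs 2, 0 → best response LFU.
Node 1 against LRU: payoffs 0, 5 → best response ARC.
Node 1 against LFU: payoffs 9, 0 → best response LFU.
Node 2 against LFU: payoffs 0, 7, 2 → best response LRU.
Node 2 against ARC: payoffs 0, 4, 8 → best response LFU.
No profile is a mutual best response for all players.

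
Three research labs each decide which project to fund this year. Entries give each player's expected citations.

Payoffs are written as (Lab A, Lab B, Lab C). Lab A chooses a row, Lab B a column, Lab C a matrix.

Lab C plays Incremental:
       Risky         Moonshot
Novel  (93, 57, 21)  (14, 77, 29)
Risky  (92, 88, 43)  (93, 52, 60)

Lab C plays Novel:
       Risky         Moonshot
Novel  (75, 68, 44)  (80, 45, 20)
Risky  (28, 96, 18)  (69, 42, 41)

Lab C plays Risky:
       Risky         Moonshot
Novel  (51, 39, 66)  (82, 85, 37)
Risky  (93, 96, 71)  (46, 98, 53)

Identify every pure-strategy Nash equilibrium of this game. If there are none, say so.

For each strategy profile, look for a profitable unilateral deviation.
(Novel, Risky, Incremental): Lab B can switch to Moonshot (57 → 77). Not NE.
(Novel, Risky, Novel): Lab C can switch to Risky (44 → 66). Not NE.
(Novel, Risky, Risky): Lab A can switch to Risky (51 → 93). Not NE.
(Novel, Moonshot, Incremental): Lab A can switch to Risky (14 → 93). Not NE.
(Novel, Moonshot, Novel): Lab B can switch to Risky (45 → 68). Not NE.
(Novel, Moonshot, Risky): Lab A gets 82, best alternative 46; Lab B gets 85, best alternative 39; Lab C gets 37, best alternative 29. No profitable deviation — NE.
(Risky, Risky, Incremental): Lab A can switch to Novel (92 → 93). Not NE.
(Risky, Risky, Novel): Lab A can switch to Novel (28 → 75). Not NE.
(Risky, Risky, Risky): Lab B can switch to Moonshot (96 → 98). Not NE.
(Risky, Moonshot, Incremental): Lab B can switch to Risky (52 → 88). Not NE.
(Risky, Moonshot, Novel): Lab A can switch to Novel (69 → 80). Not NE.
(Risky, Moonshot, Risky): Lab A can switch to Novel (46 → 82). Not NE.

(Novel, Moonshot, Risky)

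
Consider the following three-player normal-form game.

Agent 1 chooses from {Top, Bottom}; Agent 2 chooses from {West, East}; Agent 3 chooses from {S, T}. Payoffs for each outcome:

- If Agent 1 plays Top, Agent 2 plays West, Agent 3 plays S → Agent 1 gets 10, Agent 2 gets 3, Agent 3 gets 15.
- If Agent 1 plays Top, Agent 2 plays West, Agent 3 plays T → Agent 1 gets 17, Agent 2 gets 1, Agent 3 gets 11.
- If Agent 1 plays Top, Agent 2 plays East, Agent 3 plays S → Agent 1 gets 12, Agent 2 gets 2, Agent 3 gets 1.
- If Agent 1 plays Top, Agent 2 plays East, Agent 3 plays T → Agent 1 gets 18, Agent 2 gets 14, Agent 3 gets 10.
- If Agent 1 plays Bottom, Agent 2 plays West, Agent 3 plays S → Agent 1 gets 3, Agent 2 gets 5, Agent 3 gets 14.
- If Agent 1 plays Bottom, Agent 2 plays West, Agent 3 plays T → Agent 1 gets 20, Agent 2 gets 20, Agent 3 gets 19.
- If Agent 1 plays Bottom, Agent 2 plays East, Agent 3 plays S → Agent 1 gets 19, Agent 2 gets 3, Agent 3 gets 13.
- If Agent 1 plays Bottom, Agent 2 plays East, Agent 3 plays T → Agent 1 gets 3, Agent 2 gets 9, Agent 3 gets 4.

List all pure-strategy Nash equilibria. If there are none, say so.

(Top, West, S), (Top, East, T), (Bottom, West, T)

For each strategy profile, look for a profitable unilateral deviation.
(Top, West, S): Agent 1 gets 10, best alternative 3; Agent 2 gets 3, best alternative 2; Agent 3 gets 15, best alternative 11. No profitable deviation — NE.
(Top, West, T): Agent 1 can switch to Bottom (17 → 20). Not NE.
(Top, East, S): Agent 1 can switch to Bottom (12 → 19). Not NE.
(Top, East, T): Agent 1 gets 18, best alternative 3; Agent 2 gets 14, best alternative 1; Agent 3 gets 10, best alternative 1. No profitable deviation — NE.
(Bottom, West, S): Agent 1 can switch to Top (3 → 10). Not NE.
(Bottom, West, T): Agent 1 gets 20, best alternative 17; Agent 2 gets 20, best alternative 9; Agent 3 gets 19, best alternative 14. No profitable deviation — NE.
(Bottom, East, S): Agent 2 can switch to West (3 → 5). Not NE.
(Bottom, East, T): Agent 1 can switch to Top (3 → 18). Not NE.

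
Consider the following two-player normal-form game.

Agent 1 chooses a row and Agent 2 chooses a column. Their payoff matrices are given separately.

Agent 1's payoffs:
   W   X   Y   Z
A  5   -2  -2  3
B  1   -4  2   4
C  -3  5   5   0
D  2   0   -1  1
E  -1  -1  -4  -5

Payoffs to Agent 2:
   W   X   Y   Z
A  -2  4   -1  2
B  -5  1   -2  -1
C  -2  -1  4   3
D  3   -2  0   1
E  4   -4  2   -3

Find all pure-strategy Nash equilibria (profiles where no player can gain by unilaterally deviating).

The unique pure-strategy Nash equilibrium is (C, Y).

(A, W): Agent 2 can switch to X (-2 → 4). Not NE.
(A, X): Agent 1 can switch to C (-2 → 5). Not NE.
(A, Y): Agent 1 can switch to B (-2 → 2). Not NE.
(A, Z): Agent 1 can switch to B (3 → 4). Not NE.
(B, W): Agent 1 can switch to A (1 → 5). Not NE.
(B, X): Agent 1 can switch to A (-4 → -2). Not NE.
(B, Y): Agent 1 can switch to C (2 → 5). Not NE.
(B, Z): Agent 2 can switch to X (-1 → 1). Not NE.
(C, W): Agent 1 can switch to A (-3 → 5). Not NE.
(C, X): Agent 2 can switch to Y (-1 → 4). Not NE.
(C, Y): Agent 1 gets 5, best alternative 2; Agent 2 gets 4, best alternative 3. No profitable deviation — NE.
(The remaining 9 profiles each have a profitable deviation by the same check.)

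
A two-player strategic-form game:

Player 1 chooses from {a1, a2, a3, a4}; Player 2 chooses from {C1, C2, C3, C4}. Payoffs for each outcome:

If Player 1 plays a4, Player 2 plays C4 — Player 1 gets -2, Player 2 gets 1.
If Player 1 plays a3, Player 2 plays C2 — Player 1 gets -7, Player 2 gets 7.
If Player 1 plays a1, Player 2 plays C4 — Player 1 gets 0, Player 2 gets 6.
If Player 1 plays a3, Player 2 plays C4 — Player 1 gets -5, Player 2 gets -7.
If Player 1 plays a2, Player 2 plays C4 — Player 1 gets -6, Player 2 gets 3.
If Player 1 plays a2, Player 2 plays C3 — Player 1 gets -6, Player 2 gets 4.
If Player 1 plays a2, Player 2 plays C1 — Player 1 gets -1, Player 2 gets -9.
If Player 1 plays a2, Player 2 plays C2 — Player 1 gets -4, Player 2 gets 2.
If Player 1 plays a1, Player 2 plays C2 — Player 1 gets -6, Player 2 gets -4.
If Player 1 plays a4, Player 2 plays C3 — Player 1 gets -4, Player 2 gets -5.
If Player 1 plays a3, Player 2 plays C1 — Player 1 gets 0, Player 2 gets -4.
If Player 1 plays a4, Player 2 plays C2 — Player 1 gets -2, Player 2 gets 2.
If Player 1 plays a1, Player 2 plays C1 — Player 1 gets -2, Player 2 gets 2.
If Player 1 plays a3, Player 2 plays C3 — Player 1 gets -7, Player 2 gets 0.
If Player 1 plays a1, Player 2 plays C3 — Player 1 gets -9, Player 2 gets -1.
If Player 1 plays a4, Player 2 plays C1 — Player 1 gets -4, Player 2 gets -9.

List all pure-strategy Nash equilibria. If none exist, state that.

(a1, C4), (a4, C2)

Player 1 against C1: payoffs -2, -1, 0, -4 → best response a3.
Player 1 against C2: payoffs -6, -4, -7, -2 → best response a4.
Player 1 against C3: payoffs -9, -6, -7, -4 → best response a4.
Player 1 against C4: payoffs 0, -6, -5, -2 → best response a1.
Player 2 against a1: payoffs 2, -4, -1, 6 → best response C4.
Player 2 against a2: payoffs -9, 2, 4, 3 → best response C3.
Player 2 against a3: payoffs -4, 7, 0, -7 → best response C2.
Player 2 against a4: payoffs -9, 2, -5, 1 → best response C2.
Mutual best responses: (a1, C4); (a4, C2).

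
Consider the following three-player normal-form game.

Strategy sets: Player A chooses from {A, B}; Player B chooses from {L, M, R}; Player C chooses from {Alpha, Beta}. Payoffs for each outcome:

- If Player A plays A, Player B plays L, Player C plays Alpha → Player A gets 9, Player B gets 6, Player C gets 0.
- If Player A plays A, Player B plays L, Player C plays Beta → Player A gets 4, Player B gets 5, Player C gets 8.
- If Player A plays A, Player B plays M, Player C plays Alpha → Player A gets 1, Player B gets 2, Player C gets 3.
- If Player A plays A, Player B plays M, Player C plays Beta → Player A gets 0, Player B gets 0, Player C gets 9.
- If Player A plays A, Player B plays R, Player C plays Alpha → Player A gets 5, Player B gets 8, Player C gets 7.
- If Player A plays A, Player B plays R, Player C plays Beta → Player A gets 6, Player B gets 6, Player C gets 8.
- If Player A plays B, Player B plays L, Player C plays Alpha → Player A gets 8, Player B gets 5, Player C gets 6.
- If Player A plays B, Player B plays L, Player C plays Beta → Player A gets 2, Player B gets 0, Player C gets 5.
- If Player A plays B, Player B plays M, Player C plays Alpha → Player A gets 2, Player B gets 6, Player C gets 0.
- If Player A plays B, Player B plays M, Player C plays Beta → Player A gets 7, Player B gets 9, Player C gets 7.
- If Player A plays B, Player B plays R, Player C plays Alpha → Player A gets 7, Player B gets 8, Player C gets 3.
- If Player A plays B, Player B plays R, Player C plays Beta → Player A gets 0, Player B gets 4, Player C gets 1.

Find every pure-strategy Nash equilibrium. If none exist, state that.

(A, L, Alpha): Player B can switch to R (6 → 8). Not NE.
(A, L, Beta): Player B can switch to R (5 → 6). Not NE.
(A, M, Alpha): Player A can switch to B (1 → 2). Not NE.
(A, M, Beta): Player A can switch to B (0 → 7). Not NE.
(A, R, Alpha): Player A can switch to B (5 → 7). Not NE.
(A, R, Beta): Player A gets 6, best alternative 0; Player B gets 6, best alternative 5; Player C gets 8, best alternative 7. No profitable deviation — NE.
(B, L, Alpha): Player A can switch to A (8 → 9). Not NE.
(B, M, Beta): Player A gets 7, best alternative 0; Player B gets 9, best alternative 4; Player C gets 7, best alternative 0. No profitable deviation — NE.
(B, R, Alpha): Player A gets 7, best alternative 5; Player B gets 8, best alternative 6; Player C gets 3, best alternative 1. No profitable deviation — NE.
(The remaining 3 profiles each have a profitable deviation by the same check.)

Pure-strategy Nash equilibria: (A, R, Beta), (B, M, Beta), (B, R, Alpha)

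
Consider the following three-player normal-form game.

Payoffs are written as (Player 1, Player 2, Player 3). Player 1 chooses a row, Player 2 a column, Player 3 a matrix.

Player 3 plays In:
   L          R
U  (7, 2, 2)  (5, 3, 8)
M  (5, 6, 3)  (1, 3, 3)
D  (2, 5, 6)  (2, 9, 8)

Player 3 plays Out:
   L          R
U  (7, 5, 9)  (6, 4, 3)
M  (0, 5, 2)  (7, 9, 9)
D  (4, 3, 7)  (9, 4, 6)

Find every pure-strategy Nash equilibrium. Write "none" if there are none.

For each strategy profile, look for a profitable unilateral deviation.
(U, L, In): Player 2 can switch to R (2 → 3). Not NE.
(U, L, Out): Player 1 gets 7, best alternative 4; Player 2 gets 5, best alternative 4; Player 3 gets 9, best alternative 2. No profitable deviation — NE.
(U, R, In): Player 1 gets 5, best alternative 2; Player 2 gets 3, best alternative 2; Player 3 gets 8, best alternative 3. No profitable deviation — NE.
(U, R, Out): Player 1 can switch to M (6 → 7). Not NE.
(M, L, In): Player 1 can switch to U (5 → 7). Not NE.
(M, L, Out): Player 1 can switch to U (0 → 7). Not NE.
(M, R, In): Player 1 can switch to U (1 → 5). Not NE.
(M, R, Out): Player 1 can switch to D (7 → 9). Not NE.
(D, L, In): Player 1 can switch to U (2 → 7). Not NE.
(D, L, Out): Player 1 can switch to U (4 → 7). Not NE.
(D, R, In): Player 1 can switch to U (2 → 5). Not NE.
(D, R, Out): Player 3 can switch to In (6 → 8). Not NE.

Pure-strategy Nash equilibria: (U, L, Out) and (U, R, In)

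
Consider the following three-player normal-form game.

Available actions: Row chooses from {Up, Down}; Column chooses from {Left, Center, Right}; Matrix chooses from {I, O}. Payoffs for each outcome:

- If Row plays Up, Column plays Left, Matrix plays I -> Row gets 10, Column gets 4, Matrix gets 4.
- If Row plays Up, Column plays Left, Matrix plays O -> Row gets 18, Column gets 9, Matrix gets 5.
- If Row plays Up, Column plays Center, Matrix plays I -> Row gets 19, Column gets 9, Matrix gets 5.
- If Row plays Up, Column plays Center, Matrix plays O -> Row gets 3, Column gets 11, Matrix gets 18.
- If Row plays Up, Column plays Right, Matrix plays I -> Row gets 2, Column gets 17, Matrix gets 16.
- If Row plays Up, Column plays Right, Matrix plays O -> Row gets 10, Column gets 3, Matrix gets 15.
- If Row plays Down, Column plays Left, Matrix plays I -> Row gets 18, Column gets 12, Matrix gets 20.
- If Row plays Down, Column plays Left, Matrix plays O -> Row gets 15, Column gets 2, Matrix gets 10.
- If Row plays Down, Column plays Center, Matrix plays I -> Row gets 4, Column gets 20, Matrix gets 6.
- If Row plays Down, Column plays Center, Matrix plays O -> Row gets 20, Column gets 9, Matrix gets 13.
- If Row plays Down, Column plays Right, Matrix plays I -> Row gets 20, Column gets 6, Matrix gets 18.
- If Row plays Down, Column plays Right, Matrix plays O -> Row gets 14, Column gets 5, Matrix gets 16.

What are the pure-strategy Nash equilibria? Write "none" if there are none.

Pure NE: (Down, Center, O)

Check each profile: it is a Nash equilibrium iff no player can strictly gain by switching unilaterally.
(Up, Left, I): Row can switch to Down (10 → 18). Not NE.
(Up, Left, O): Column can switch to Center (9 → 11). Not NE.
(Up, Center, I): Column can switch to Right (9 → 17). Not NE.
(Up, Center, O): Row can switch to Down (3 → 20). Not NE.
(Up, Right, I): Row can switch to Down (2 → 20). Not NE.
(Up, Right, O): Row can switch to Down (10 → 14). Not NE.
(Down, Left, I): Column can switch to Center (12 → 20). Not NE.
(Down, Left, O): Row can switch to Up (15 → 18). Not NE.
(Down, Center, I): Row can switch to Up (4 → 19). Not NE.
(Down, Center, O): Row gets 20, best alternative 3; Column gets 9, best alternative 5; Matrix gets 13, best alternative 6. No profitable deviation — NE.
(Down, Right, I): Column can switch to Left (6 → 12). Not NE.
(The remaining 1 profile has a profitable deviation by the same check.)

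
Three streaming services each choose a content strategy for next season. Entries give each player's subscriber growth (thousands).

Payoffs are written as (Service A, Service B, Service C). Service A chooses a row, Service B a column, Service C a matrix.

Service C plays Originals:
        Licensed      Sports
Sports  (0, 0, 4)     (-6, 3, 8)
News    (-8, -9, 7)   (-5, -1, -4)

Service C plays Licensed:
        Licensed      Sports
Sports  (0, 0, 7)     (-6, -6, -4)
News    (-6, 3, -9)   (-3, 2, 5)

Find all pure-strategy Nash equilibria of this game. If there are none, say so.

Service A against (Licensed, Originals): payoffs 0, -8 → best response Sports.
Service A against (Licensed, Licensed): payoffs 0, -6 → best response Sports.
Service A against (Sports, Originals): payoffs -6, -5 → best response News.
Service A against (Sports, Licensed): payoffs -6, -3 → best response News.
Service B against (Sports, Originals): payoffs 0, 3 → best response Sports.
Service B against (Sports, Licensed): payoffs 0, -6 → best response Licensed.
Service B against (News, Originals): payoffs -9, -1 → best response Sports.
Service B against (News, Licensed): payoffs 3, 2 → best response Licensed.
Service C against (Sports, Licensed): payoffs 4, 7 → best response Licensed.
Service C against (Sports, Sports): payoffs 8, -4 → best response Originals.
Service C against (News, Licensed): payoffs 7, -9 → best response Originals.
Service C against (News, Sports): payoffs -4, 5 → best response Licensed.
Mutual best responses: (Sports, Licensed, Licensed).

Pure NE: (Sports, Licensed, Licensed)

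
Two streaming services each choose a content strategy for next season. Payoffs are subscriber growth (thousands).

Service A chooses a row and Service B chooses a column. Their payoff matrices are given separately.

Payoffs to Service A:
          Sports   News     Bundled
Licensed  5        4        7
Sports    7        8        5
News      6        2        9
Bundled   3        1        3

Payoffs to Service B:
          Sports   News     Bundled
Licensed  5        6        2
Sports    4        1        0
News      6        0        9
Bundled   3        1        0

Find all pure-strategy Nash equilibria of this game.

Check each profile: it is a Nash equilibrium iff no player can strictly gain by switching unilaterally.
(Licensed, Sports): Service A can switch to Sports (5 → 7). Not NE.
(Licensed, News): Service A can switch to Sports (4 → 8). Not NE.
(Licensed, Bundled): Service A can switch to News (7 → 9). Not NE.
(Sports, Sports): Service A gets 7, best alternative 6; Service B gets 4, best alternative 1. No profitable deviation — NE.
(Sports, News): Service B can switch to Sports (1 → 4). Not NE.
(Sports, Bundled): Service A can switch to Licensed (5 → 7). Not NE.
(News, Sports): Service A can switch to Sports (6 → 7). Not NE.
(News, News): Service A can switch to Licensed (2 → 4). Not NE.
(News, Bundled): Service A gets 9, best alternative 7; Service B gets 9, best alternative 6. No profitable deviation — NE.
(Bundled, Sports): Service A can switch to Licensed (3 → 5). Not NE.
(Bundled, News): Service A can switch to Licensed (1 → 4). Not NE.
(Bundled, Bundled): Service A can switch to Licensed (3 → 7). Not NE.

(Sports, Sports), (News, Bundled)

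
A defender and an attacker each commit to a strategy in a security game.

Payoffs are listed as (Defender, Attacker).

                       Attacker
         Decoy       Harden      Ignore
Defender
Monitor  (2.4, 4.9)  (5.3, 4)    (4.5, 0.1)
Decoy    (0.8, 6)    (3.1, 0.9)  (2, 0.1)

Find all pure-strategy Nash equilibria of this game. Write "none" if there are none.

(Monitor, Decoy): Defender gets 2.4, best alternative 0.8; Attacker gets 4.9, best alternative 4. No profitable deviation — NE.
(Monitor, Harden): Attacker can switch to Decoy (4 → 4.9). Not NE.
(Monitor, Ignore): Attacker can switch to Decoy (0.1 → 4.9). Not NE.
(Decoy, Decoy): Defender can switch to Monitor (0.8 → 2.4). Not NE.
(Decoy, Harden): Defender can switch to Monitor (3.1 → 5.3). Not NE.
(Decoy, Ignore): Defender can switch to Monitor (2 → 4.5). Not NE.

The unique pure-strategy Nash equilibrium is (Monitor, Decoy).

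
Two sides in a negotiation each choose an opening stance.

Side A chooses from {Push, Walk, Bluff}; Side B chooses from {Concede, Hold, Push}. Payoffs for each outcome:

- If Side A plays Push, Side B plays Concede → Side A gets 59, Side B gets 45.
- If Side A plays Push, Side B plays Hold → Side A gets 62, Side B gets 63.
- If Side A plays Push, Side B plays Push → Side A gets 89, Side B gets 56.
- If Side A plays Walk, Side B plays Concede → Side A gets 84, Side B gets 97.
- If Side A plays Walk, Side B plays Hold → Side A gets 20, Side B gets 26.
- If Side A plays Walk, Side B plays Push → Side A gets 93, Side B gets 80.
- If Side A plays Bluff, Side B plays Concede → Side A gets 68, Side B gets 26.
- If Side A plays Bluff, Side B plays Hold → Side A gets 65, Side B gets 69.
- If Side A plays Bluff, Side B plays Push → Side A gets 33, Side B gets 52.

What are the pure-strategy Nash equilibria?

Pure-strategy Nash equilibria: (Walk, Concede); (Bluff, Hold)

(Push, Concede): Side A can switch to Walk (59 → 84). Not NE.
(Push, Hold): Side A can switch to Bluff (62 → 65). Not NE.
(Push, Push): Side A can switch to Walk (89 → 93). Not NE.
(Walk, Concede): Side A gets 84, best alternative 68; Side B gets 97, best alternative 80. No profitable deviation — NE.
(Walk, Hold): Side A can switch to Push (20 → 62). Not NE.
(Walk, Push): Side B can switch to Concede (80 → 97). Not NE.
(Bluff, Concede): Side A can switch to Walk (68 → 84). Not NE.
(Bluff, Hold): Side A gets 65, best alternative 62; Side B gets 69, best alternative 52. No profitable deviation — NE.
(The remaining 1 profile has a profitable deviation by the same check.)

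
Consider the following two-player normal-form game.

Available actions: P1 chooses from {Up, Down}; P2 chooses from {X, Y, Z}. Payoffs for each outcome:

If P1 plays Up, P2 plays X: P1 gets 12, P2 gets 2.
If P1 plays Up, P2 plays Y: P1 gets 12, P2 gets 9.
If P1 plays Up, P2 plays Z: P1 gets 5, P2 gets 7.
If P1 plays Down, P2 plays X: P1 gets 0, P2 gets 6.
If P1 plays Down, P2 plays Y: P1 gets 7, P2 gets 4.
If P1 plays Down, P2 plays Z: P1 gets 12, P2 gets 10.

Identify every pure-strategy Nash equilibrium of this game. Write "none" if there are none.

(Up, Y), (Down, Z)

P1 against X: payoffs 12, 0 → best response Up.
P1 against Y: payoffs 12, 7 → best response Up.
P1 against Z: payoffs 5, 12 → best response Down.
P2 against Up: payoffs 2, 9, 7 → best response Y.
P2 against Down: payoffs 6, 4, 10 → best response Z.
Mutual best responses: (Up, Y); (Down, Z).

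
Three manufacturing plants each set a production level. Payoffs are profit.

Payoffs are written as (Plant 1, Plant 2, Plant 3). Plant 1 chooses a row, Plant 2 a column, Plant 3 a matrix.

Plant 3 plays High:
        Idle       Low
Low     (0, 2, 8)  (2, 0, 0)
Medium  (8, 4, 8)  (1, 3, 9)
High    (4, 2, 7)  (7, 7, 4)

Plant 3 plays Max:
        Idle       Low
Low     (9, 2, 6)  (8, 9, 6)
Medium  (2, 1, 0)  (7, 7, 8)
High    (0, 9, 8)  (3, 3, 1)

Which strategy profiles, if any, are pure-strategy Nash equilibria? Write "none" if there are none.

The pure Nash equilibria are (Low, Low, Max); (Medium, Idle, High); (High, Low, High).

Plant 1 against (Idle, High): payoffs 0, 8, 4 → best response Medium.
Plant 1 against (Idle, Max): payoffs 9, 2, 0 → best response Low.
Plant 1 against (Low, High): payoffs 2, 1, 7 → best response High.
Plant 1 against (Low, Max): payoffs 8, 7, 3 → best response Low.
Plant 2 against (Low, High): payoffs 2, 0 → best response Idle.
Plant 2 against (Low, Max): payoffs 2, 9 → best response Low.
Plant 2 against (Medium, High): payoffs 4, 3 → best response Idle.
Plant 2 against (Medium, Max): payoffs 1, 7 → best response Low.
Plant 2 against (High, High): payoffs 2, 7 → best response Low.
Plant 2 against (High, Max): payoffs 9, 3 → best response Idle.
Plant 3 against (Low, Idle): payoffs 8, 6 → best response High.
Plant 3 against (Low, Low): payoffs 0, 6 → best response Max.
Plant 3 against (Medium, Idle): payoffs 8, 0 → best response High.
Plant 3 against (Medium, Low): payoffs 9, 8 → best response High.
Plant 3 against (High, Idle): payoffs 7, 8 → best response Max.
Plant 3 against (High, Low): payoffs 4, 1 → best response High.
Mutual best responses: (Low, Low, Max); (Medium, Idle, High); (High, Low, High).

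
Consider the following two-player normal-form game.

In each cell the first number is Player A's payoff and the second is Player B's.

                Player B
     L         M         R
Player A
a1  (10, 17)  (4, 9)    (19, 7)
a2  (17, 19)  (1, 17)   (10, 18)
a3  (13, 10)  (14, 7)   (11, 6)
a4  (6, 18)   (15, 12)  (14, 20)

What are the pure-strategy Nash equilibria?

(a1, L): Player A can switch to a2 (10 → 17). Not NE.
(a1, M): Player A can switch to a3 (4 → 14). Not NE.
(a1, R): Player B can switch to L (7 → 17). Not NE.
(a2, L): Player A gets 17, best alternative 13; Player B gets 19, best alternative 18. No profitable deviation — NE.
(a2, M): Player A can switch to a1 (1 → 4). Not NE.
(a2, R): Player A can switch to a1 (10 → 19). Not NE.
(a3, L): Player A can switch to a2 (13 → 17). Not NE.
(a3, M): Player A can switch to a4 (14 → 15). Not NE.
(a3, R): Player A can switch to a1 (11 → 19). Not NE.
(The remaining 3 profiles each have a profitable deviation by the same check.)

(a2, L)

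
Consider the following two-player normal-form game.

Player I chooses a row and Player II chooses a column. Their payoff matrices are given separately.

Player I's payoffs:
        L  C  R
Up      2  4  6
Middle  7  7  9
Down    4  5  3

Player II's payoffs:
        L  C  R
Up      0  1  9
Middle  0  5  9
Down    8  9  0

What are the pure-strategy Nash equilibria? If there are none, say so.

The unique pure-strategy Nash equilibrium is (Middle, R).

Player I against L: payoffs 2, 7, 4 → best response Middle.
Player I against C: payoffs 4, 7, 5 → best response Middle.
Player I against R: payoffs 6, 9, 3 → best response Middle.
Player II against Up: payoffs 0, 1, 9 → best response R.
Player II against Middle: payoffs 0, 5, 9 → best response R.
Player II against Down: payoffs 8, 9, 0 → best response C.
Mutual best responses: (Middle, R).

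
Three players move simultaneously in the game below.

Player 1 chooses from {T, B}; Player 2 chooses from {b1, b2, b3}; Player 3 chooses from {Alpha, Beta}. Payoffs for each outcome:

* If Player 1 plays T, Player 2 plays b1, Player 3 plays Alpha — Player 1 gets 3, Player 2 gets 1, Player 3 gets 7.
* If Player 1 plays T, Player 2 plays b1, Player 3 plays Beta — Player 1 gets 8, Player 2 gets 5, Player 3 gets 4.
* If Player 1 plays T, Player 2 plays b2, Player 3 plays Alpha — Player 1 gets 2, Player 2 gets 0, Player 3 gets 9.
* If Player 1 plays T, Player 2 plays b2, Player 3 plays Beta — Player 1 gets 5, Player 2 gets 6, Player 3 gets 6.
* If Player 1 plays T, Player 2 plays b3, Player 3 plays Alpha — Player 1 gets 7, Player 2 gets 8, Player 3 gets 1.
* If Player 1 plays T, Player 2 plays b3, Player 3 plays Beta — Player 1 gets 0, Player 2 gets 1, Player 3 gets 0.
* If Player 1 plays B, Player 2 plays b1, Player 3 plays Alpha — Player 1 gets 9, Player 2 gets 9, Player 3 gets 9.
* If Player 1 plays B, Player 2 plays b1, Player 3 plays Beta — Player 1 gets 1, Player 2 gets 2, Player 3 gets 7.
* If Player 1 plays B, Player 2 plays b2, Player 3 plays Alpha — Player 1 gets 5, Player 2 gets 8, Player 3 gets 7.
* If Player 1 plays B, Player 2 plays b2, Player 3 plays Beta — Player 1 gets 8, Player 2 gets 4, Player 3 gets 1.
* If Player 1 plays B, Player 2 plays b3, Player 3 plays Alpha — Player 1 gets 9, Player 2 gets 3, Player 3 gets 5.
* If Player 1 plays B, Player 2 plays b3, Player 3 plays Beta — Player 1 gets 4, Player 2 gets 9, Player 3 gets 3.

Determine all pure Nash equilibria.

For each strategy profile, look for a profitable unilateral deviation.
(T, b1, Alpha): Player 1 can switch to B (3 → 9). Not NE.
(T, b1, Beta): Player 2 can switch to b2 (5 → 6). Not NE.
(T, b2, Alpha): Player 1 can switch to B (2 → 5). Not NE.
(T, b2, Beta): Player 1 can switch to B (5 → 8). Not NE.
(T, b3, Alpha): Player 1 can switch to B (7 → 9). Not NE.
(T, b3, Beta): Player 1 can switch to B (0 → 4). Not NE.
(B, b1, Alpha): Player 1 gets 9, best alternative 3; Player 2 gets 9, best alternative 8; Player 3 gets 9, best alternative 7. No profitable deviation — NE.
(B, b1, Beta): Player 1 can switch to T (1 → 8). Not NE.
(B, b2, Alpha): Player 2 can switch to b1 (8 → 9). Not NE.
(The remaining 3 profiles each have a profitable deviation by the same check.)

Pure NE: (B, b1, Alpha)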